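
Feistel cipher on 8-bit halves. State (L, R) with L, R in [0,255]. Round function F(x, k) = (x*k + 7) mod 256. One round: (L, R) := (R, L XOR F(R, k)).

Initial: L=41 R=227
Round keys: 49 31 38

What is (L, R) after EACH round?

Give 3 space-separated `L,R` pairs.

Round 1 (k=49): L=227 R=83
Round 2 (k=31): L=83 R=247
Round 3 (k=38): L=247 R=226

Answer: 227,83 83,247 247,226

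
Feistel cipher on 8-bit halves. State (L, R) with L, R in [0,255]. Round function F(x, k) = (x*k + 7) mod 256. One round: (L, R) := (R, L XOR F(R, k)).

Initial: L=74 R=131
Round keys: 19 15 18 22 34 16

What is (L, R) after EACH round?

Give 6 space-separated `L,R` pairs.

Answer: 131,138 138,158 158,169 169,19 19,36 36,84

Derivation:
Round 1 (k=19): L=131 R=138
Round 2 (k=15): L=138 R=158
Round 3 (k=18): L=158 R=169
Round 4 (k=22): L=169 R=19
Round 5 (k=34): L=19 R=36
Round 6 (k=16): L=36 R=84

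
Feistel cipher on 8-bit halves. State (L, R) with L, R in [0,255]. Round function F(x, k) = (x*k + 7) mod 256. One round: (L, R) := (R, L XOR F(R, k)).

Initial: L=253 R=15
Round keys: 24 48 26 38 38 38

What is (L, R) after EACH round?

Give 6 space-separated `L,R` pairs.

Round 1 (k=24): L=15 R=146
Round 2 (k=48): L=146 R=104
Round 3 (k=26): L=104 R=5
Round 4 (k=38): L=5 R=173
Round 5 (k=38): L=173 R=176
Round 6 (k=38): L=176 R=138

Answer: 15,146 146,104 104,5 5,173 173,176 176,138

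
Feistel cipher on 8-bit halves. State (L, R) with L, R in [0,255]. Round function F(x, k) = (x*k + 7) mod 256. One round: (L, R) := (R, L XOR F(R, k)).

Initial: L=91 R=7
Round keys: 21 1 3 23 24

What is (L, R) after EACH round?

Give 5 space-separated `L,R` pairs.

Answer: 7,193 193,207 207,181 181,133 133,202

Derivation:
Round 1 (k=21): L=7 R=193
Round 2 (k=1): L=193 R=207
Round 3 (k=3): L=207 R=181
Round 4 (k=23): L=181 R=133
Round 5 (k=24): L=133 R=202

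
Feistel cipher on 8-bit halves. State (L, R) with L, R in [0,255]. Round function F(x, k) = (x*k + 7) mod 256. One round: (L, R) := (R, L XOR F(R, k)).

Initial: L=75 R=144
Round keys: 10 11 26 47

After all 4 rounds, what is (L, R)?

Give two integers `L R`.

Round 1 (k=10): L=144 R=236
Round 2 (k=11): L=236 R=187
Round 3 (k=26): L=187 R=233
Round 4 (k=47): L=233 R=117

Answer: 233 117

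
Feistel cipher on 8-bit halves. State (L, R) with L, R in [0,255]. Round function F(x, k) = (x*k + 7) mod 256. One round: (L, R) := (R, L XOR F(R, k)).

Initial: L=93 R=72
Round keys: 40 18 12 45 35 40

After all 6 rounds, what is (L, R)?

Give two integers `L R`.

Answer: 61 120

Derivation:
Round 1 (k=40): L=72 R=26
Round 2 (k=18): L=26 R=147
Round 3 (k=12): L=147 R=241
Round 4 (k=45): L=241 R=247
Round 5 (k=35): L=247 R=61
Round 6 (k=40): L=61 R=120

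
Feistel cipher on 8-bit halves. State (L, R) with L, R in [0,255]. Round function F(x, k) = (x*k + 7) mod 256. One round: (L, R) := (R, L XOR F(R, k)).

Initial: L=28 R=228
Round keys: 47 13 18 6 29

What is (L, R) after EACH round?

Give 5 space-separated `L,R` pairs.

Answer: 228,255 255,30 30,220 220,49 49,72

Derivation:
Round 1 (k=47): L=228 R=255
Round 2 (k=13): L=255 R=30
Round 3 (k=18): L=30 R=220
Round 4 (k=6): L=220 R=49
Round 5 (k=29): L=49 R=72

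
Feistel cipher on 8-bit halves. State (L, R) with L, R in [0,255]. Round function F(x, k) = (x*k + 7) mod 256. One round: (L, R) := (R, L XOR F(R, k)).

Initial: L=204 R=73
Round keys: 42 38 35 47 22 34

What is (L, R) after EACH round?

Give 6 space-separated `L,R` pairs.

Round 1 (k=42): L=73 R=205
Round 2 (k=38): L=205 R=60
Round 3 (k=35): L=60 R=246
Round 4 (k=47): L=246 R=13
Round 5 (k=22): L=13 R=211
Round 6 (k=34): L=211 R=0

Answer: 73,205 205,60 60,246 246,13 13,211 211,0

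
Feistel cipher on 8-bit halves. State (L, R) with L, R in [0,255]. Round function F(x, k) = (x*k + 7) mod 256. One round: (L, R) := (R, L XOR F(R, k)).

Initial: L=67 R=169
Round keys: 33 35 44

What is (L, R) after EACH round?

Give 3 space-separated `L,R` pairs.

Answer: 169,147 147,137 137,0

Derivation:
Round 1 (k=33): L=169 R=147
Round 2 (k=35): L=147 R=137
Round 3 (k=44): L=137 R=0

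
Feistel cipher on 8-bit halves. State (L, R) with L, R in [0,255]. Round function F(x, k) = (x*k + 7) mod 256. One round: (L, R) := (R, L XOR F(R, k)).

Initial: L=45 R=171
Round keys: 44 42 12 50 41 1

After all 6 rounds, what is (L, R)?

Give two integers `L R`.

Round 1 (k=44): L=171 R=70
Round 2 (k=42): L=70 R=40
Round 3 (k=12): L=40 R=161
Round 4 (k=50): L=161 R=81
Round 5 (k=41): L=81 R=161
Round 6 (k=1): L=161 R=249

Answer: 161 249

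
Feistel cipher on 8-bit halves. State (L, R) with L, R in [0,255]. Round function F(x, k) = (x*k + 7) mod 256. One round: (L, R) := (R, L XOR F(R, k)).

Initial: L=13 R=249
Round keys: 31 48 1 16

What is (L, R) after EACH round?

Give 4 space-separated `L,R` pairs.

Answer: 249,35 35,110 110,86 86,9

Derivation:
Round 1 (k=31): L=249 R=35
Round 2 (k=48): L=35 R=110
Round 3 (k=1): L=110 R=86
Round 4 (k=16): L=86 R=9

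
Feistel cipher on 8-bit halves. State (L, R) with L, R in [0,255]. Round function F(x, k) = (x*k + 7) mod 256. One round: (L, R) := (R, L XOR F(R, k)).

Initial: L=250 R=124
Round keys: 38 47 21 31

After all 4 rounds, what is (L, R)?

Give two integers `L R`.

Round 1 (k=38): L=124 R=149
Round 2 (k=47): L=149 R=30
Round 3 (k=21): L=30 R=232
Round 4 (k=31): L=232 R=1

Answer: 232 1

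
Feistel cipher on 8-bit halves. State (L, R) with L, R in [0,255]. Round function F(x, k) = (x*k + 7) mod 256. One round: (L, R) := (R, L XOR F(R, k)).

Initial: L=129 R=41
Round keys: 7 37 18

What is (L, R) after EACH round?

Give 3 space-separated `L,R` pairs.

Round 1 (k=7): L=41 R=167
Round 2 (k=37): L=167 R=3
Round 3 (k=18): L=3 R=154

Answer: 41,167 167,3 3,154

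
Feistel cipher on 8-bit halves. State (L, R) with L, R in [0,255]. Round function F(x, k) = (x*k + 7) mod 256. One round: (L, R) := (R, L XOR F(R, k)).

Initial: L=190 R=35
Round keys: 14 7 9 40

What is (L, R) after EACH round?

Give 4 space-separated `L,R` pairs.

Answer: 35,79 79,19 19,253 253,156

Derivation:
Round 1 (k=14): L=35 R=79
Round 2 (k=7): L=79 R=19
Round 3 (k=9): L=19 R=253
Round 4 (k=40): L=253 R=156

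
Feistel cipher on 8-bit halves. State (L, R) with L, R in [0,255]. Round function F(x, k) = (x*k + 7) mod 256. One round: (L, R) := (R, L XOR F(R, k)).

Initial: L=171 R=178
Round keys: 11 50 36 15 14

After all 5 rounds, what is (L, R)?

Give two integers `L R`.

Answer: 43 76

Derivation:
Round 1 (k=11): L=178 R=6
Round 2 (k=50): L=6 R=129
Round 3 (k=36): L=129 R=45
Round 4 (k=15): L=45 R=43
Round 5 (k=14): L=43 R=76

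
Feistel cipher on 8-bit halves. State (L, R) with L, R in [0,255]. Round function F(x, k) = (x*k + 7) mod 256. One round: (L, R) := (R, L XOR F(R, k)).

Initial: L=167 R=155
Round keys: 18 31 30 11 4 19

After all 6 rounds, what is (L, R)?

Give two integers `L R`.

Answer: 166 157

Derivation:
Round 1 (k=18): L=155 R=74
Round 2 (k=31): L=74 R=102
Round 3 (k=30): L=102 R=177
Round 4 (k=11): L=177 R=196
Round 5 (k=4): L=196 R=166
Round 6 (k=19): L=166 R=157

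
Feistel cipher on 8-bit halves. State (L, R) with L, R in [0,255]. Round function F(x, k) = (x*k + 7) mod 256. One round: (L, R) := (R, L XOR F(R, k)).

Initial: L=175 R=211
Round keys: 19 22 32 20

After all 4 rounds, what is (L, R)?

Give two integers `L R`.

Answer: 88 133

Derivation:
Round 1 (k=19): L=211 R=31
Round 2 (k=22): L=31 R=98
Round 3 (k=32): L=98 R=88
Round 4 (k=20): L=88 R=133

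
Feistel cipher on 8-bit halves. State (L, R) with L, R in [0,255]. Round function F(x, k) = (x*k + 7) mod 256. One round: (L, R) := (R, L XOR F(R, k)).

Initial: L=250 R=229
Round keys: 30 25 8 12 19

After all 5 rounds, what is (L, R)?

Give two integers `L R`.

Round 1 (k=30): L=229 R=39
Round 2 (k=25): L=39 R=51
Round 3 (k=8): L=51 R=184
Round 4 (k=12): L=184 R=148
Round 5 (k=19): L=148 R=187

Answer: 148 187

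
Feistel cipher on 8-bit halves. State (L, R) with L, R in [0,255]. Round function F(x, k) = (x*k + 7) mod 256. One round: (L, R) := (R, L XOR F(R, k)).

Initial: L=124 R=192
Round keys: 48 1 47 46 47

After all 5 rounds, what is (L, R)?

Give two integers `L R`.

Round 1 (k=48): L=192 R=123
Round 2 (k=1): L=123 R=66
Round 3 (k=47): L=66 R=94
Round 4 (k=46): L=94 R=169
Round 5 (k=47): L=169 R=80

Answer: 169 80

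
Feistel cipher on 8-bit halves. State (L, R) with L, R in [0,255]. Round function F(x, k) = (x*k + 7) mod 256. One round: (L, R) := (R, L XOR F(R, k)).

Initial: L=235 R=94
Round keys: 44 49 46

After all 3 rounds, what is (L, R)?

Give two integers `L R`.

Answer: 213 137

Derivation:
Round 1 (k=44): L=94 R=196
Round 2 (k=49): L=196 R=213
Round 3 (k=46): L=213 R=137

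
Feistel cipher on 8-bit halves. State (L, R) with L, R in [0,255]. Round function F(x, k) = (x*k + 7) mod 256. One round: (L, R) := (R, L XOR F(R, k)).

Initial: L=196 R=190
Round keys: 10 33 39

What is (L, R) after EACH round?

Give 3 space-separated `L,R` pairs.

Answer: 190,183 183,32 32,80

Derivation:
Round 1 (k=10): L=190 R=183
Round 2 (k=33): L=183 R=32
Round 3 (k=39): L=32 R=80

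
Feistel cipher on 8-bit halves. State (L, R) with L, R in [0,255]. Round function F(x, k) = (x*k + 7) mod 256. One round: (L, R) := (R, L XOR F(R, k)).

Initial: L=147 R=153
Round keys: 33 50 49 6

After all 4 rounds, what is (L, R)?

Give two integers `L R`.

Round 1 (k=33): L=153 R=83
Round 2 (k=50): L=83 R=164
Round 3 (k=49): L=164 R=56
Round 4 (k=6): L=56 R=243

Answer: 56 243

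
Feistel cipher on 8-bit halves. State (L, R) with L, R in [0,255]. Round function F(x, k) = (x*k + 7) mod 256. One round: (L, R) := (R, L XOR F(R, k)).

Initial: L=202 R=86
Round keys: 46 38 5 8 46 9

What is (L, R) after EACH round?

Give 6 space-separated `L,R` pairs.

Round 1 (k=46): L=86 R=177
Round 2 (k=38): L=177 R=27
Round 3 (k=5): L=27 R=63
Round 4 (k=8): L=63 R=228
Round 5 (k=46): L=228 R=192
Round 6 (k=9): L=192 R=35

Answer: 86,177 177,27 27,63 63,228 228,192 192,35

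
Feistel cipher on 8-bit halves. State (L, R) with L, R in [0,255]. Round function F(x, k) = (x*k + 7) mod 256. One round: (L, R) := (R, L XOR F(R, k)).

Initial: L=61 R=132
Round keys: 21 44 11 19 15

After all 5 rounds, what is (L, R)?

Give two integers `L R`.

Round 1 (k=21): L=132 R=230
Round 2 (k=44): L=230 R=11
Round 3 (k=11): L=11 R=102
Round 4 (k=19): L=102 R=146
Round 5 (k=15): L=146 R=243

Answer: 146 243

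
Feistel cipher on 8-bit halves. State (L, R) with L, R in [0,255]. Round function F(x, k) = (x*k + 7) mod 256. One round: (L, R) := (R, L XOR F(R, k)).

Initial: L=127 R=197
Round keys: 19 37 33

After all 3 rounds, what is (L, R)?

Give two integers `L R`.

Round 1 (k=19): L=197 R=217
Round 2 (k=37): L=217 R=161
Round 3 (k=33): L=161 R=17

Answer: 161 17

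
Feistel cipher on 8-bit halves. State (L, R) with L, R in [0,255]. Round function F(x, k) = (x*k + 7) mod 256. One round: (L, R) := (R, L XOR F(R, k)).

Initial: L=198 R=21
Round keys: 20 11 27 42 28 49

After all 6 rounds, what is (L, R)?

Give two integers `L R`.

Answer: 138 43

Derivation:
Round 1 (k=20): L=21 R=109
Round 2 (k=11): L=109 R=163
Round 3 (k=27): L=163 R=85
Round 4 (k=42): L=85 R=90
Round 5 (k=28): L=90 R=138
Round 6 (k=49): L=138 R=43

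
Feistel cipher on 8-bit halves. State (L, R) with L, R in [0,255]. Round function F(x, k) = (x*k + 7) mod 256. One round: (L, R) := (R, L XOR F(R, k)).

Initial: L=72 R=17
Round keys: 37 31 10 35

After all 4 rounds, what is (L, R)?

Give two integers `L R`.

Answer: 175 182

Derivation:
Round 1 (k=37): L=17 R=52
Round 2 (k=31): L=52 R=66
Round 3 (k=10): L=66 R=175
Round 4 (k=35): L=175 R=182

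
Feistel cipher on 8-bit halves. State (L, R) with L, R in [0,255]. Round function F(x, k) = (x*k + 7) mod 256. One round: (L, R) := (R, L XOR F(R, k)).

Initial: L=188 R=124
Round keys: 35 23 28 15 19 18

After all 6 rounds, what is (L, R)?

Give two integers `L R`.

Answer: 176 228

Derivation:
Round 1 (k=35): L=124 R=71
Round 2 (k=23): L=71 R=20
Round 3 (k=28): L=20 R=112
Round 4 (k=15): L=112 R=131
Round 5 (k=19): L=131 R=176
Round 6 (k=18): L=176 R=228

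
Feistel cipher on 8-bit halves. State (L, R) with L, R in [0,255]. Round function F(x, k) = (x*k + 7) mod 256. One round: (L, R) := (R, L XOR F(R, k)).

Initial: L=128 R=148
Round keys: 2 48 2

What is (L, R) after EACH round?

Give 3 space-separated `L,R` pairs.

Answer: 148,175 175,67 67,34

Derivation:
Round 1 (k=2): L=148 R=175
Round 2 (k=48): L=175 R=67
Round 3 (k=2): L=67 R=34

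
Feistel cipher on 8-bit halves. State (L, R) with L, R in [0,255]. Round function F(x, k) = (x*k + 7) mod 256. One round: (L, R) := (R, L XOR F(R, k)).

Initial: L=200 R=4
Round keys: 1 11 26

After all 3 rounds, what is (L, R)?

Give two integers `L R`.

Round 1 (k=1): L=4 R=195
Round 2 (k=11): L=195 R=108
Round 3 (k=26): L=108 R=60

Answer: 108 60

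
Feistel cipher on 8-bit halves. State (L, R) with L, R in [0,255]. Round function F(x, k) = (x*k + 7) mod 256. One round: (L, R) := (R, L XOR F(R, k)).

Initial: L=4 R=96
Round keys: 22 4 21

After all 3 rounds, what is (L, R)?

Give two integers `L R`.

Answer: 115 53

Derivation:
Round 1 (k=22): L=96 R=67
Round 2 (k=4): L=67 R=115
Round 3 (k=21): L=115 R=53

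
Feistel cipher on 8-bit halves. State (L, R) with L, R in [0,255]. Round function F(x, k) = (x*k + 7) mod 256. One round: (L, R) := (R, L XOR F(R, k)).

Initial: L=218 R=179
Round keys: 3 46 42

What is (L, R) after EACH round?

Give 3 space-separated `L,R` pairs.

Answer: 179,250 250,64 64,125

Derivation:
Round 1 (k=3): L=179 R=250
Round 2 (k=46): L=250 R=64
Round 3 (k=42): L=64 R=125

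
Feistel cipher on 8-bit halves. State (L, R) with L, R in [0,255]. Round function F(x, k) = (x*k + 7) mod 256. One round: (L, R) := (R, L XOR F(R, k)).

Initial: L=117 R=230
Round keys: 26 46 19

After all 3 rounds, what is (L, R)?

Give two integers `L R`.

Answer: 29 56

Derivation:
Round 1 (k=26): L=230 R=22
Round 2 (k=46): L=22 R=29
Round 3 (k=19): L=29 R=56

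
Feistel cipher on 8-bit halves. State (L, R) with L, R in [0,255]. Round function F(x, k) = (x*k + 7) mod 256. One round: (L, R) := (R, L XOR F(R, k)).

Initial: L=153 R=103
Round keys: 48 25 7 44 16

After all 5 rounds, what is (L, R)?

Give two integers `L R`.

Answer: 233 140

Derivation:
Round 1 (k=48): L=103 R=206
Round 2 (k=25): L=206 R=66
Round 3 (k=7): L=66 R=27
Round 4 (k=44): L=27 R=233
Round 5 (k=16): L=233 R=140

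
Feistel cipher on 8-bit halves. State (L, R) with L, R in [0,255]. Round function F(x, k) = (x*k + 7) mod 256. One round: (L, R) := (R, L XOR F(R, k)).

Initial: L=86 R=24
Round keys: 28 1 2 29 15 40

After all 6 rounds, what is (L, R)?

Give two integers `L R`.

Answer: 164 98

Derivation:
Round 1 (k=28): L=24 R=241
Round 2 (k=1): L=241 R=224
Round 3 (k=2): L=224 R=54
Round 4 (k=29): L=54 R=197
Round 5 (k=15): L=197 R=164
Round 6 (k=40): L=164 R=98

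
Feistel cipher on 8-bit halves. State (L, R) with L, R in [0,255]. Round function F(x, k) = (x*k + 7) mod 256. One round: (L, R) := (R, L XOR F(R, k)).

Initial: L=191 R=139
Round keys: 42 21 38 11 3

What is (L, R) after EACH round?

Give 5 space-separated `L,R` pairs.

Round 1 (k=42): L=139 R=106
Round 2 (k=21): L=106 R=50
Round 3 (k=38): L=50 R=25
Round 4 (k=11): L=25 R=40
Round 5 (k=3): L=40 R=102

Answer: 139,106 106,50 50,25 25,40 40,102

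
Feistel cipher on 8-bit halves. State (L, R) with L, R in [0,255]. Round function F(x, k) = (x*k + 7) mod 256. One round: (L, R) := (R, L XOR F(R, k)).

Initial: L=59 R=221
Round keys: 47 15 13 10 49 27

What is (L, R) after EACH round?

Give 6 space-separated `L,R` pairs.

Answer: 221,161 161,171 171,23 23,70 70,122 122,163

Derivation:
Round 1 (k=47): L=221 R=161
Round 2 (k=15): L=161 R=171
Round 3 (k=13): L=171 R=23
Round 4 (k=10): L=23 R=70
Round 5 (k=49): L=70 R=122
Round 6 (k=27): L=122 R=163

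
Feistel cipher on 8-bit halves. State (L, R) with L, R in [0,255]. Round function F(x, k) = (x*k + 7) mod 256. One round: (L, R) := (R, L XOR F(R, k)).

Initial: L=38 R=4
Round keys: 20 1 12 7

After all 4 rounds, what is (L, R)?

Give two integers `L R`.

Round 1 (k=20): L=4 R=113
Round 2 (k=1): L=113 R=124
Round 3 (k=12): L=124 R=166
Round 4 (k=7): L=166 R=237

Answer: 166 237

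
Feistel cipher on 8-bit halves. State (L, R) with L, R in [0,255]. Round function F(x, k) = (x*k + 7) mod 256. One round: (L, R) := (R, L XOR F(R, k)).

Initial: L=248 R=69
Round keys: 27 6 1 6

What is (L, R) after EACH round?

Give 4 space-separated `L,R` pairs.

Round 1 (k=27): L=69 R=182
Round 2 (k=6): L=182 R=14
Round 3 (k=1): L=14 R=163
Round 4 (k=6): L=163 R=215

Answer: 69,182 182,14 14,163 163,215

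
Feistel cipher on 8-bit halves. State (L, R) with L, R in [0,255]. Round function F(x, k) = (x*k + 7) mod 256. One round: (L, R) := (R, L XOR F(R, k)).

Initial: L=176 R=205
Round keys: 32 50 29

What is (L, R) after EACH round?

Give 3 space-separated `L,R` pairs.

Answer: 205,23 23,72 72,56

Derivation:
Round 1 (k=32): L=205 R=23
Round 2 (k=50): L=23 R=72
Round 3 (k=29): L=72 R=56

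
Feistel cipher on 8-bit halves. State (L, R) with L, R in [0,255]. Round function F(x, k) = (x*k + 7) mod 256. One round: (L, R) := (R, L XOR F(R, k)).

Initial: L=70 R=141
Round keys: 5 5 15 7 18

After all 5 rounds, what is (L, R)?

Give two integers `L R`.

Round 1 (k=5): L=141 R=142
Round 2 (k=5): L=142 R=64
Round 3 (k=15): L=64 R=73
Round 4 (k=7): L=73 R=70
Round 5 (k=18): L=70 R=186

Answer: 70 186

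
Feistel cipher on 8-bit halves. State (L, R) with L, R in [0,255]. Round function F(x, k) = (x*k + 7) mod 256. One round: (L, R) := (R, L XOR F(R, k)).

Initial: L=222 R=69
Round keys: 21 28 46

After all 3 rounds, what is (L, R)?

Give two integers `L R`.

Answer: 74 61

Derivation:
Round 1 (k=21): L=69 R=110
Round 2 (k=28): L=110 R=74
Round 3 (k=46): L=74 R=61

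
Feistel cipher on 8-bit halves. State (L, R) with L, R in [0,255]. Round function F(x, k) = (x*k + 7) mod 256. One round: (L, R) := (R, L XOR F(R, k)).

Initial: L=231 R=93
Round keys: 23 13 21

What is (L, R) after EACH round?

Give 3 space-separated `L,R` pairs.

Answer: 93,133 133,149 149,197

Derivation:
Round 1 (k=23): L=93 R=133
Round 2 (k=13): L=133 R=149
Round 3 (k=21): L=149 R=197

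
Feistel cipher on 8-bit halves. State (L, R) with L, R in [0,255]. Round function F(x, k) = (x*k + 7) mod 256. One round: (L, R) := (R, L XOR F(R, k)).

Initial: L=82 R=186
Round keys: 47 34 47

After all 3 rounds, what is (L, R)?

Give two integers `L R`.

Round 1 (k=47): L=186 R=127
Round 2 (k=34): L=127 R=95
Round 3 (k=47): L=95 R=7

Answer: 95 7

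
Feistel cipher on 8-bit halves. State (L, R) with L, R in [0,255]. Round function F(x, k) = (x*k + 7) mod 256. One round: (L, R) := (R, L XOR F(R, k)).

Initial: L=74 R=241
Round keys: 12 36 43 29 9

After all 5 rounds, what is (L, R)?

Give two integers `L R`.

Round 1 (k=12): L=241 R=25
Round 2 (k=36): L=25 R=122
Round 3 (k=43): L=122 R=156
Round 4 (k=29): L=156 R=201
Round 5 (k=9): L=201 R=132

Answer: 201 132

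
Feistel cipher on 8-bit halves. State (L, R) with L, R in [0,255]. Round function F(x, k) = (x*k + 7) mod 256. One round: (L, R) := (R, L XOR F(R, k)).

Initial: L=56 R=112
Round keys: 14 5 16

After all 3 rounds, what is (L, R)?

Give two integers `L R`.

Answer: 210 56

Derivation:
Round 1 (k=14): L=112 R=31
Round 2 (k=5): L=31 R=210
Round 3 (k=16): L=210 R=56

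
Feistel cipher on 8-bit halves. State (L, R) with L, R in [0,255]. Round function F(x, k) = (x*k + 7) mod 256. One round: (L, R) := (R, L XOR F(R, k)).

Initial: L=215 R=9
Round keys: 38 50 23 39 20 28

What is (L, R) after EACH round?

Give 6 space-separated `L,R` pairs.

Answer: 9,138 138,242 242,79 79,226 226,224 224,101

Derivation:
Round 1 (k=38): L=9 R=138
Round 2 (k=50): L=138 R=242
Round 3 (k=23): L=242 R=79
Round 4 (k=39): L=79 R=226
Round 5 (k=20): L=226 R=224
Round 6 (k=28): L=224 R=101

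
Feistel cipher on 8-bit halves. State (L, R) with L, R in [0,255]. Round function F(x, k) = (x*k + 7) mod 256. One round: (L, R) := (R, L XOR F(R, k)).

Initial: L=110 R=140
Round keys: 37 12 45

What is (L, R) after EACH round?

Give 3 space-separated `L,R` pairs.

Answer: 140,45 45,175 175,231

Derivation:
Round 1 (k=37): L=140 R=45
Round 2 (k=12): L=45 R=175
Round 3 (k=45): L=175 R=231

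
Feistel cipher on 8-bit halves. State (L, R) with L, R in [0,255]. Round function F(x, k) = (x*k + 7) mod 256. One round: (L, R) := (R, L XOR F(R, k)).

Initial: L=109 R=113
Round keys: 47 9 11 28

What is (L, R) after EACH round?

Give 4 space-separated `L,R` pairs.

Round 1 (k=47): L=113 R=171
Round 2 (k=9): L=171 R=123
Round 3 (k=11): L=123 R=251
Round 4 (k=28): L=251 R=0

Answer: 113,171 171,123 123,251 251,0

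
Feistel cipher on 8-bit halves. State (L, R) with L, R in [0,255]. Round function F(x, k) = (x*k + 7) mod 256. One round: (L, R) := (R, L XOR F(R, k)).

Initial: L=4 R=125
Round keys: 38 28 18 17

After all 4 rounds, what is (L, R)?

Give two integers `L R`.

Answer: 178 71

Derivation:
Round 1 (k=38): L=125 R=145
Round 2 (k=28): L=145 R=158
Round 3 (k=18): L=158 R=178
Round 4 (k=17): L=178 R=71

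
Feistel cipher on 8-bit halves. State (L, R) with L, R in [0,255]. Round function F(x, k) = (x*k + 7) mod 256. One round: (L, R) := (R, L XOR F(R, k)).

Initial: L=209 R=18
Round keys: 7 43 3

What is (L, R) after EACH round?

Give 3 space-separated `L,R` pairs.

Round 1 (k=7): L=18 R=84
Round 2 (k=43): L=84 R=49
Round 3 (k=3): L=49 R=206

Answer: 18,84 84,49 49,206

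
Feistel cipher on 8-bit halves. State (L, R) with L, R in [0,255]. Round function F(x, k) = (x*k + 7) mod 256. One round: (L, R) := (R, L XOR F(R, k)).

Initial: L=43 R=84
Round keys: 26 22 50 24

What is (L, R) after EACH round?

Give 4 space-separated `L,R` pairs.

Round 1 (k=26): L=84 R=164
Round 2 (k=22): L=164 R=75
Round 3 (k=50): L=75 R=9
Round 4 (k=24): L=9 R=148

Answer: 84,164 164,75 75,9 9,148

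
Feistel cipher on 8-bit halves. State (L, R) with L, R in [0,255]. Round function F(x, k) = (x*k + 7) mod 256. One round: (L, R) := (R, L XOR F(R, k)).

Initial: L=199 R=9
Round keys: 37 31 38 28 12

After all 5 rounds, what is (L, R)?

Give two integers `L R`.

Answer: 114 25

Derivation:
Round 1 (k=37): L=9 R=147
Round 2 (k=31): L=147 R=221
Round 3 (k=38): L=221 R=70
Round 4 (k=28): L=70 R=114
Round 5 (k=12): L=114 R=25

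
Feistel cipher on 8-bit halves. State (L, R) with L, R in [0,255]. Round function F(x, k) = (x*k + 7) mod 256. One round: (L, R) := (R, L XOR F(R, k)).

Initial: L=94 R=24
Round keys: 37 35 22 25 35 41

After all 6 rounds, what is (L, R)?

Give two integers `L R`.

Answer: 234 122

Derivation:
Round 1 (k=37): L=24 R=33
Round 2 (k=35): L=33 R=146
Round 3 (k=22): L=146 R=178
Round 4 (k=25): L=178 R=251
Round 5 (k=35): L=251 R=234
Round 6 (k=41): L=234 R=122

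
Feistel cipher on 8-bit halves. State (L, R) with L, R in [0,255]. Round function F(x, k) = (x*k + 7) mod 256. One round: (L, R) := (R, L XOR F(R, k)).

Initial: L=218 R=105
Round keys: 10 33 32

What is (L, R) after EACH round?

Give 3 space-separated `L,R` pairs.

Answer: 105,251 251,11 11,156

Derivation:
Round 1 (k=10): L=105 R=251
Round 2 (k=33): L=251 R=11
Round 3 (k=32): L=11 R=156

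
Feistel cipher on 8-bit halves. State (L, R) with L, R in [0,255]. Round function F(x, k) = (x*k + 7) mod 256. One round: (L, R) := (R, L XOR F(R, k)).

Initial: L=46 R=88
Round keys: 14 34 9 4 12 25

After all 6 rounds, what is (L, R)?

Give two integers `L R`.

Answer: 86 135

Derivation:
Round 1 (k=14): L=88 R=249
Round 2 (k=34): L=249 R=65
Round 3 (k=9): L=65 R=169
Round 4 (k=4): L=169 R=234
Round 5 (k=12): L=234 R=86
Round 6 (k=25): L=86 R=135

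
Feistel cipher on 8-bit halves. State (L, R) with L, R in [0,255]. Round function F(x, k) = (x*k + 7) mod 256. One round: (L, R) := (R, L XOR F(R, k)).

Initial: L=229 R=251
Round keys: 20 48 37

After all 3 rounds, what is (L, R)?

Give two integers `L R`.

Answer: 220 149

Derivation:
Round 1 (k=20): L=251 R=70
Round 2 (k=48): L=70 R=220
Round 3 (k=37): L=220 R=149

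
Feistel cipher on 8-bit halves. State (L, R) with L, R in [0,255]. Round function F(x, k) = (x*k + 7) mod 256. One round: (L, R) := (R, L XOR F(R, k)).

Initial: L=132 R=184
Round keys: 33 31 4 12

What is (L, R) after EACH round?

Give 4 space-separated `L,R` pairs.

Round 1 (k=33): L=184 R=59
Round 2 (k=31): L=59 R=148
Round 3 (k=4): L=148 R=108
Round 4 (k=12): L=108 R=131

Answer: 184,59 59,148 148,108 108,131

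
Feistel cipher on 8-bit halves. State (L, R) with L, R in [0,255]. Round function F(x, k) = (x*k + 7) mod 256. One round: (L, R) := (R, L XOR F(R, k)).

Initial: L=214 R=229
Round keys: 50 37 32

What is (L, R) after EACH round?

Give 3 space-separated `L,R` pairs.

Answer: 229,23 23,191 191,240

Derivation:
Round 1 (k=50): L=229 R=23
Round 2 (k=37): L=23 R=191
Round 3 (k=32): L=191 R=240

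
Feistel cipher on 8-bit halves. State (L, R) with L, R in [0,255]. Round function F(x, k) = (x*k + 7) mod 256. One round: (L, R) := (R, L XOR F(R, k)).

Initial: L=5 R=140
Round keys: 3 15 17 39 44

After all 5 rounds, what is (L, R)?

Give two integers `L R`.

Round 1 (k=3): L=140 R=174
Round 2 (k=15): L=174 R=181
Round 3 (k=17): L=181 R=162
Round 4 (k=39): L=162 R=0
Round 5 (k=44): L=0 R=165

Answer: 0 165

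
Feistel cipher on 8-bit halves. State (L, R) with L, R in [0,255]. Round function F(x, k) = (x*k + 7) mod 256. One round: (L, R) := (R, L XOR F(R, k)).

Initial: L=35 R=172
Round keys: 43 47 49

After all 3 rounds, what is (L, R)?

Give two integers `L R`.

Round 1 (k=43): L=172 R=200
Round 2 (k=47): L=200 R=19
Round 3 (k=49): L=19 R=98

Answer: 19 98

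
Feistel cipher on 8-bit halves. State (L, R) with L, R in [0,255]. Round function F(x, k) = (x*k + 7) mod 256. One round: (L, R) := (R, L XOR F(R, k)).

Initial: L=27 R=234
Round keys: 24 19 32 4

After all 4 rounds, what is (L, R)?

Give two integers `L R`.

Round 1 (k=24): L=234 R=236
Round 2 (k=19): L=236 R=97
Round 3 (k=32): L=97 R=203
Round 4 (k=4): L=203 R=82

Answer: 203 82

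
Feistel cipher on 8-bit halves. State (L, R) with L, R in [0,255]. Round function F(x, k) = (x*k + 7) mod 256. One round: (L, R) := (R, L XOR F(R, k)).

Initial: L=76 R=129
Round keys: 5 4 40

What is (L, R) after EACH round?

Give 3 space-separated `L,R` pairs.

Round 1 (k=5): L=129 R=192
Round 2 (k=4): L=192 R=134
Round 3 (k=40): L=134 R=55

Answer: 129,192 192,134 134,55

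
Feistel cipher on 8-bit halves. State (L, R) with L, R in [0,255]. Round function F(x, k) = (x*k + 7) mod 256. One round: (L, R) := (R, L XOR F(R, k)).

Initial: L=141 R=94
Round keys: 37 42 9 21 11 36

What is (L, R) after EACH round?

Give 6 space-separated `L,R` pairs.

Round 1 (k=37): L=94 R=16
Round 2 (k=42): L=16 R=249
Round 3 (k=9): L=249 R=216
Round 4 (k=21): L=216 R=70
Round 5 (k=11): L=70 R=209
Round 6 (k=36): L=209 R=45

Answer: 94,16 16,249 249,216 216,70 70,209 209,45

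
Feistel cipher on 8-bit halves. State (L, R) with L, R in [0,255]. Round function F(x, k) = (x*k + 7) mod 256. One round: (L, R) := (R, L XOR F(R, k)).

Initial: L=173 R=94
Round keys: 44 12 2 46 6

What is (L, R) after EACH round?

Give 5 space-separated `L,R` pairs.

Round 1 (k=44): L=94 R=130
Round 2 (k=12): L=130 R=65
Round 3 (k=2): L=65 R=11
Round 4 (k=46): L=11 R=64
Round 5 (k=6): L=64 R=140

Answer: 94,130 130,65 65,11 11,64 64,140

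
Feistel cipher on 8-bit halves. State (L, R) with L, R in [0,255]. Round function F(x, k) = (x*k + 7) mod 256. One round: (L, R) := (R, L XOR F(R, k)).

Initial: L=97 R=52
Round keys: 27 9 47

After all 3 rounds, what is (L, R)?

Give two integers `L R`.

Round 1 (k=27): L=52 R=226
Round 2 (k=9): L=226 R=205
Round 3 (k=47): L=205 R=72

Answer: 205 72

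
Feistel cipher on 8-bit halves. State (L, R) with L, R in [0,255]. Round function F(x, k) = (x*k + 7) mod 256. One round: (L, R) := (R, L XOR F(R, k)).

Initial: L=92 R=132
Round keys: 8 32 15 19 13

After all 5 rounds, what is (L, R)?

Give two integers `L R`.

Round 1 (k=8): L=132 R=123
Round 2 (k=32): L=123 R=227
Round 3 (k=15): L=227 R=47
Round 4 (k=19): L=47 R=103
Round 5 (k=13): L=103 R=109

Answer: 103 109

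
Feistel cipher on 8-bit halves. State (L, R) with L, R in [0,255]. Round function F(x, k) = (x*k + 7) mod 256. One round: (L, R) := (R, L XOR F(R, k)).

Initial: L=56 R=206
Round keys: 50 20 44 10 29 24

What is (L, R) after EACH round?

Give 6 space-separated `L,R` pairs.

Answer: 206,123 123,109 109,184 184,90 90,129 129,69

Derivation:
Round 1 (k=50): L=206 R=123
Round 2 (k=20): L=123 R=109
Round 3 (k=44): L=109 R=184
Round 4 (k=10): L=184 R=90
Round 5 (k=29): L=90 R=129
Round 6 (k=24): L=129 R=69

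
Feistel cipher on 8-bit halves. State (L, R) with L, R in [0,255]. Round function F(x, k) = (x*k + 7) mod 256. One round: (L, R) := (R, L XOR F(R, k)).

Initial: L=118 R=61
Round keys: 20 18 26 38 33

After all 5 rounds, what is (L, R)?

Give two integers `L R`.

Round 1 (k=20): L=61 R=189
Round 2 (k=18): L=189 R=108
Round 3 (k=26): L=108 R=66
Round 4 (k=38): L=66 R=191
Round 5 (k=33): L=191 R=228

Answer: 191 228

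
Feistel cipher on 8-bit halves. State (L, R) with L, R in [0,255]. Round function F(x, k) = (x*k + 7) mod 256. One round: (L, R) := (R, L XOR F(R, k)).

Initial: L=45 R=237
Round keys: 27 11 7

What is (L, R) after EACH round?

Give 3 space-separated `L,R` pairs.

Answer: 237,43 43,13 13,73

Derivation:
Round 1 (k=27): L=237 R=43
Round 2 (k=11): L=43 R=13
Round 3 (k=7): L=13 R=73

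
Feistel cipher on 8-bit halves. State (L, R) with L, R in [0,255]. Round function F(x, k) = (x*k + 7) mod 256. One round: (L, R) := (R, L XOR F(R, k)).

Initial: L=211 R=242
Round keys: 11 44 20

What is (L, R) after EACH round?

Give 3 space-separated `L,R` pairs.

Round 1 (k=11): L=242 R=190
Round 2 (k=44): L=190 R=93
Round 3 (k=20): L=93 R=245

Answer: 242,190 190,93 93,245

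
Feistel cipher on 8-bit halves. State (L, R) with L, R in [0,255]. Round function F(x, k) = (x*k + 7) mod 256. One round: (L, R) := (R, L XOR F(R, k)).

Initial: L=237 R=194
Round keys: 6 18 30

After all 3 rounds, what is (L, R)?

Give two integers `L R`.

Round 1 (k=6): L=194 R=126
Round 2 (k=18): L=126 R=33
Round 3 (k=30): L=33 R=155

Answer: 33 155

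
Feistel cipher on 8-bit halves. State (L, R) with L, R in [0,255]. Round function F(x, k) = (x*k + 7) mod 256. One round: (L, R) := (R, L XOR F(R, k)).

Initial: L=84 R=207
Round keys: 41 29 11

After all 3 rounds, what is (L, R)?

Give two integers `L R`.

Answer: 22 131

Derivation:
Round 1 (k=41): L=207 R=122
Round 2 (k=29): L=122 R=22
Round 3 (k=11): L=22 R=131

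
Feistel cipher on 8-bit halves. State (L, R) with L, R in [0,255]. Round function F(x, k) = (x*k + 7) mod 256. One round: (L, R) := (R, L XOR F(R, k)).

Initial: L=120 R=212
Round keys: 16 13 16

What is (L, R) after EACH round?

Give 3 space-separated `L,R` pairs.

Answer: 212,63 63,238 238,216

Derivation:
Round 1 (k=16): L=212 R=63
Round 2 (k=13): L=63 R=238
Round 3 (k=16): L=238 R=216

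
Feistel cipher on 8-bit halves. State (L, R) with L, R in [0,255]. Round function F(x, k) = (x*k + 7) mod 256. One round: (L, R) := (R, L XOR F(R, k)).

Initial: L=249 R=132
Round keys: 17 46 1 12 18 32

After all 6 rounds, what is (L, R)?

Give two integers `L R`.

Answer: 27 55

Derivation:
Round 1 (k=17): L=132 R=50
Round 2 (k=46): L=50 R=135
Round 3 (k=1): L=135 R=188
Round 4 (k=12): L=188 R=80
Round 5 (k=18): L=80 R=27
Round 6 (k=32): L=27 R=55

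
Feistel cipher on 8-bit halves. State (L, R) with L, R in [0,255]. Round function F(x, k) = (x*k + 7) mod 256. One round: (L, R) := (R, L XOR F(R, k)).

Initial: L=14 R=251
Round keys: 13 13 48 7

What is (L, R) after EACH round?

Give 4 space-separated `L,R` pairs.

Round 1 (k=13): L=251 R=200
Round 2 (k=13): L=200 R=212
Round 3 (k=48): L=212 R=15
Round 4 (k=7): L=15 R=164

Answer: 251,200 200,212 212,15 15,164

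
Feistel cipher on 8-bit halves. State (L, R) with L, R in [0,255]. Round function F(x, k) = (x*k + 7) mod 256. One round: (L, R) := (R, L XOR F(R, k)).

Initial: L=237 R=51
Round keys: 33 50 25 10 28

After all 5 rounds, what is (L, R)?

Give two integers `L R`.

Round 1 (k=33): L=51 R=119
Round 2 (k=50): L=119 R=118
Round 3 (k=25): L=118 R=250
Round 4 (k=10): L=250 R=189
Round 5 (k=28): L=189 R=73

Answer: 189 73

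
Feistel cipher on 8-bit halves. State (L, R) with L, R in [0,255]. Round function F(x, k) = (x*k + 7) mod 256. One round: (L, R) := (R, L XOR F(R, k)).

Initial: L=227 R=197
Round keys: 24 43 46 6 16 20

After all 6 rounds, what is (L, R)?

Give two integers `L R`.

Answer: 192 168

Derivation:
Round 1 (k=24): L=197 R=156
Round 2 (k=43): L=156 R=254
Round 3 (k=46): L=254 R=55
Round 4 (k=6): L=55 R=175
Round 5 (k=16): L=175 R=192
Round 6 (k=20): L=192 R=168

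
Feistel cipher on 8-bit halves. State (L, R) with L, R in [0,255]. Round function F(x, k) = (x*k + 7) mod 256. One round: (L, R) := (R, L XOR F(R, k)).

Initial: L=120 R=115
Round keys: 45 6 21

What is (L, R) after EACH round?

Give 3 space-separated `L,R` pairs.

Answer: 115,70 70,216 216,249

Derivation:
Round 1 (k=45): L=115 R=70
Round 2 (k=6): L=70 R=216
Round 3 (k=21): L=216 R=249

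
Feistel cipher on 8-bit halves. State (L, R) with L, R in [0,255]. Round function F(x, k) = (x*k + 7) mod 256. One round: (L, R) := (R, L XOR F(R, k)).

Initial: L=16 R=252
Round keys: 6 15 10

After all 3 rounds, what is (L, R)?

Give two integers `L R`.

Round 1 (k=6): L=252 R=255
Round 2 (k=15): L=255 R=4
Round 3 (k=10): L=4 R=208

Answer: 4 208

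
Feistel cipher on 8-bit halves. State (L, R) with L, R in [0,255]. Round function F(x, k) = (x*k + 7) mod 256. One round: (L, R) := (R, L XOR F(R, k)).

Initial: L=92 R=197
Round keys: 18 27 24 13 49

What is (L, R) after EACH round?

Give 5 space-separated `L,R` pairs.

Round 1 (k=18): L=197 R=189
Round 2 (k=27): L=189 R=51
Round 3 (k=24): L=51 R=114
Round 4 (k=13): L=114 R=226
Round 5 (k=49): L=226 R=59

Answer: 197,189 189,51 51,114 114,226 226,59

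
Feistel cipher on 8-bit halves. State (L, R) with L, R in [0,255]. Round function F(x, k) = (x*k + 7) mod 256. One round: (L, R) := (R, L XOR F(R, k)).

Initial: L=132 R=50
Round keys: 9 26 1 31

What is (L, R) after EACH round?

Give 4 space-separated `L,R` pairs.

Answer: 50,77 77,235 235,191 191,195

Derivation:
Round 1 (k=9): L=50 R=77
Round 2 (k=26): L=77 R=235
Round 3 (k=1): L=235 R=191
Round 4 (k=31): L=191 R=195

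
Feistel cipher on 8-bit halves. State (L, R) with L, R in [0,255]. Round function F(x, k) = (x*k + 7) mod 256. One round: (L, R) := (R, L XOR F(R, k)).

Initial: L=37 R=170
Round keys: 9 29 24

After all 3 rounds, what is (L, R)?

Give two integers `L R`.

Round 1 (k=9): L=170 R=36
Round 2 (k=29): L=36 R=177
Round 3 (k=24): L=177 R=187

Answer: 177 187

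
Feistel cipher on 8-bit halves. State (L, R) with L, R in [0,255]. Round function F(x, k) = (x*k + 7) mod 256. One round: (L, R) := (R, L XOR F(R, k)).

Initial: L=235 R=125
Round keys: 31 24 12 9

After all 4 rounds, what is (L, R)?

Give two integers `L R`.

Round 1 (k=31): L=125 R=193
Round 2 (k=24): L=193 R=98
Round 3 (k=12): L=98 R=94
Round 4 (k=9): L=94 R=55

Answer: 94 55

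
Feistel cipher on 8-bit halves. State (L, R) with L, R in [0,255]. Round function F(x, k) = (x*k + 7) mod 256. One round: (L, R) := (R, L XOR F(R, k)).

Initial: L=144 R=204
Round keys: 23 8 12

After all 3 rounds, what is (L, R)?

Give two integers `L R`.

Round 1 (k=23): L=204 R=203
Round 2 (k=8): L=203 R=147
Round 3 (k=12): L=147 R=32

Answer: 147 32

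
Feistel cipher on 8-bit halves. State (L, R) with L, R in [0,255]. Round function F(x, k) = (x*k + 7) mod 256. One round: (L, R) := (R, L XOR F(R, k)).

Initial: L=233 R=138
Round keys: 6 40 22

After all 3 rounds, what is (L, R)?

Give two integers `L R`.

Answer: 29 47

Derivation:
Round 1 (k=6): L=138 R=170
Round 2 (k=40): L=170 R=29
Round 3 (k=22): L=29 R=47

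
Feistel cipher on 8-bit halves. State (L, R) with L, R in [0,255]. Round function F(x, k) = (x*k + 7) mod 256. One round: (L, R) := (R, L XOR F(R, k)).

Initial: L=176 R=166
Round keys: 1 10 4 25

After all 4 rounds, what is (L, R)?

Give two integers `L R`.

Answer: 94 186

Derivation:
Round 1 (k=1): L=166 R=29
Round 2 (k=10): L=29 R=143
Round 3 (k=4): L=143 R=94
Round 4 (k=25): L=94 R=186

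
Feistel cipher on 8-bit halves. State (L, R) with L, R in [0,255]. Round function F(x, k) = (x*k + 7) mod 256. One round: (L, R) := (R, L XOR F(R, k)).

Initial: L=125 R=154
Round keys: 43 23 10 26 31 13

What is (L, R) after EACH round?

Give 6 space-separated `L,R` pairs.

Round 1 (k=43): L=154 R=152
Round 2 (k=23): L=152 R=53
Round 3 (k=10): L=53 R=129
Round 4 (k=26): L=129 R=20
Round 5 (k=31): L=20 R=242
Round 6 (k=13): L=242 R=69

Answer: 154,152 152,53 53,129 129,20 20,242 242,69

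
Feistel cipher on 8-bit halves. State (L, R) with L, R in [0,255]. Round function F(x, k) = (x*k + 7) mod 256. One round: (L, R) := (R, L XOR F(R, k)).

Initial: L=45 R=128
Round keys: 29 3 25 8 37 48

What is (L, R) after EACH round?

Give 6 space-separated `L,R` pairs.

Round 1 (k=29): L=128 R=170
Round 2 (k=3): L=170 R=133
Round 3 (k=25): L=133 R=174
Round 4 (k=8): L=174 R=242
Round 5 (k=37): L=242 R=175
Round 6 (k=48): L=175 R=37

Answer: 128,170 170,133 133,174 174,242 242,175 175,37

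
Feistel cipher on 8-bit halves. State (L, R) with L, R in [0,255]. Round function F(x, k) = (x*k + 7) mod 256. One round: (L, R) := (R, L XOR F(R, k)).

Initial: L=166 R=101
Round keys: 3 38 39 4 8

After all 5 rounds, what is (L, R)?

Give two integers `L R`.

Answer: 25 10

Derivation:
Round 1 (k=3): L=101 R=144
Round 2 (k=38): L=144 R=2
Round 3 (k=39): L=2 R=197
Round 4 (k=4): L=197 R=25
Round 5 (k=8): L=25 R=10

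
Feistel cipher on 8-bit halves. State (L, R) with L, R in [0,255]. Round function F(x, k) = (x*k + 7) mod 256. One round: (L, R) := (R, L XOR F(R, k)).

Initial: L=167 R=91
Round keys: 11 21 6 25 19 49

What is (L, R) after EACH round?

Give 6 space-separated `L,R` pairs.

Answer: 91,87 87,113 113,250 250,0 0,253 253,116

Derivation:
Round 1 (k=11): L=91 R=87
Round 2 (k=21): L=87 R=113
Round 3 (k=6): L=113 R=250
Round 4 (k=25): L=250 R=0
Round 5 (k=19): L=0 R=253
Round 6 (k=49): L=253 R=116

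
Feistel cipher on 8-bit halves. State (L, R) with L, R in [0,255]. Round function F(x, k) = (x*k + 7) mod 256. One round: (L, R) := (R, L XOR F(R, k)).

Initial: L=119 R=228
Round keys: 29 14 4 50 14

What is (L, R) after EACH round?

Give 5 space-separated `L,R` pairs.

Answer: 228,172 172,139 139,159 159,158 158,52

Derivation:
Round 1 (k=29): L=228 R=172
Round 2 (k=14): L=172 R=139
Round 3 (k=4): L=139 R=159
Round 4 (k=50): L=159 R=158
Round 5 (k=14): L=158 R=52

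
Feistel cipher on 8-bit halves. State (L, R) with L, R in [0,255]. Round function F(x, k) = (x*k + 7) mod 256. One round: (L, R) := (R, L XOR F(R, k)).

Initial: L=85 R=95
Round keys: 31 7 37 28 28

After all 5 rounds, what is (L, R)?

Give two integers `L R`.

Answer: 158 186

Derivation:
Round 1 (k=31): L=95 R=221
Round 2 (k=7): L=221 R=77
Round 3 (k=37): L=77 R=245
Round 4 (k=28): L=245 R=158
Round 5 (k=28): L=158 R=186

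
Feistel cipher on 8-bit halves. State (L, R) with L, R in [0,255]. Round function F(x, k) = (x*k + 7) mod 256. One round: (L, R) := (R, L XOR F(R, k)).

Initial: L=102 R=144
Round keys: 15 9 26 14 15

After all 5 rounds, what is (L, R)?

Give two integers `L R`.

Round 1 (k=15): L=144 R=17
Round 2 (k=9): L=17 R=48
Round 3 (k=26): L=48 R=246
Round 4 (k=14): L=246 R=75
Round 5 (k=15): L=75 R=154

Answer: 75 154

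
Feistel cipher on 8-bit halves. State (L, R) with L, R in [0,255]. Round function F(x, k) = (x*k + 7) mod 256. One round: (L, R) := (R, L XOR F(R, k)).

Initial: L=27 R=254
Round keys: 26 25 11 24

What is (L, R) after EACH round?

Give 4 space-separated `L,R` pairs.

Answer: 254,200 200,113 113,42 42,134

Derivation:
Round 1 (k=26): L=254 R=200
Round 2 (k=25): L=200 R=113
Round 3 (k=11): L=113 R=42
Round 4 (k=24): L=42 R=134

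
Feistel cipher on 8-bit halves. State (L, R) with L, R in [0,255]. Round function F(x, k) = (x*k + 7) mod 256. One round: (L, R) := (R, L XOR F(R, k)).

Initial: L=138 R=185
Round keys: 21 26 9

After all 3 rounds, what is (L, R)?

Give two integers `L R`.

Round 1 (k=21): L=185 R=190
Round 2 (k=26): L=190 R=234
Round 3 (k=9): L=234 R=255

Answer: 234 255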